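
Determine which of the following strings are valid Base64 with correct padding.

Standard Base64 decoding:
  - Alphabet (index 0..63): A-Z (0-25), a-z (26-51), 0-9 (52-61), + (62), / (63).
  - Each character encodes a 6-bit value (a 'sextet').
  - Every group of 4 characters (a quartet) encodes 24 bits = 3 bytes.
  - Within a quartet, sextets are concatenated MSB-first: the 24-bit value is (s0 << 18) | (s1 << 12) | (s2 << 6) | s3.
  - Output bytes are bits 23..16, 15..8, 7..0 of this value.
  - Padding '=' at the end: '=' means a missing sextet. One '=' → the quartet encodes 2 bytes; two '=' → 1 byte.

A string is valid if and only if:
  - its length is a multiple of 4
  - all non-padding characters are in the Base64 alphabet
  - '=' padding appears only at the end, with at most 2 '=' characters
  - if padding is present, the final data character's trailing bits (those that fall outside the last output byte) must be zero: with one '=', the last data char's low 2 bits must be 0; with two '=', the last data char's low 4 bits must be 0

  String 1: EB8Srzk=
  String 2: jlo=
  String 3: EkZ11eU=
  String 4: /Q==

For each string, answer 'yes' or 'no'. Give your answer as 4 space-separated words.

String 1: 'EB8Srzk=' → valid
String 2: 'jlo=' → valid
String 3: 'EkZ11eU=' → valid
String 4: '/Q==' → valid

Answer: yes yes yes yes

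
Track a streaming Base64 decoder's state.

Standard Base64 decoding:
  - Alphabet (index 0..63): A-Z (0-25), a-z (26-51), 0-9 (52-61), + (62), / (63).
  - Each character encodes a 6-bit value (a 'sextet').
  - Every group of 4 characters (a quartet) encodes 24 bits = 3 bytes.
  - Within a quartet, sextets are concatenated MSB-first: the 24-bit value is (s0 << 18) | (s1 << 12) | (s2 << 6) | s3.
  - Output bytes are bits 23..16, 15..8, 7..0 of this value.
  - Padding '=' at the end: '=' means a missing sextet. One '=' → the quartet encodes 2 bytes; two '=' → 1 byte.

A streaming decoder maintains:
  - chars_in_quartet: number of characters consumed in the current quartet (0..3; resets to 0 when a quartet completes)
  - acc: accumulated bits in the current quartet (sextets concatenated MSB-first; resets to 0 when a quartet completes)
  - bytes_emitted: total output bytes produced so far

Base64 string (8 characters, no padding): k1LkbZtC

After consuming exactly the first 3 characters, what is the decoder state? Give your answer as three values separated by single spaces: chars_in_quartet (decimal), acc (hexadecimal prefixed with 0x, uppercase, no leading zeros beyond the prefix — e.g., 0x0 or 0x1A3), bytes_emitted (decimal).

Answer: 3 0x24D4B 0

Derivation:
After char 0 ('k'=36): chars_in_quartet=1 acc=0x24 bytes_emitted=0
After char 1 ('1'=53): chars_in_quartet=2 acc=0x935 bytes_emitted=0
After char 2 ('L'=11): chars_in_quartet=3 acc=0x24D4B bytes_emitted=0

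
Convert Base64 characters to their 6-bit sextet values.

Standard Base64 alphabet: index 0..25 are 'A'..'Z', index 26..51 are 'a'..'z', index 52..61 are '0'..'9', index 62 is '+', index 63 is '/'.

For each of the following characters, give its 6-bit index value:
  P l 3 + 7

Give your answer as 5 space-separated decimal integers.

Answer: 15 37 55 62 59

Derivation:
'P': A..Z range, ord('P') − ord('A') = 15
'l': a..z range, 26 + ord('l') − ord('a') = 37
'3': 0..9 range, 52 + ord('3') − ord('0') = 55
'+': index 62
'7': 0..9 range, 52 + ord('7') − ord('0') = 59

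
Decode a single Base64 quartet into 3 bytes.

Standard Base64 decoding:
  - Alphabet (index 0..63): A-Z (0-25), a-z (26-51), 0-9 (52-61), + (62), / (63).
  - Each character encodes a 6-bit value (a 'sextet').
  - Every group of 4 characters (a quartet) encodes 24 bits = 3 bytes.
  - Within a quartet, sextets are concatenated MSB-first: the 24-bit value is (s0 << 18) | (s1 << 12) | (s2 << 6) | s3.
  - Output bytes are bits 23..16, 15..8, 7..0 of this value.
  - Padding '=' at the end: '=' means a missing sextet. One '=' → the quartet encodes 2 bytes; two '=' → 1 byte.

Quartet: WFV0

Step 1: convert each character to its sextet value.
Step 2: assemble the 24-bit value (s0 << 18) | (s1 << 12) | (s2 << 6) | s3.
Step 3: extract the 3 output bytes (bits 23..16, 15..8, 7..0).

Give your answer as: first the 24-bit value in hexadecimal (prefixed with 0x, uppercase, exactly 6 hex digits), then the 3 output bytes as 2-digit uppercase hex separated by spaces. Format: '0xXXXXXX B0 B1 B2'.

Answer: 0x585574 58 55 74

Derivation:
Sextets: W=22, F=5, V=21, 0=52
24-bit: (22<<18) | (5<<12) | (21<<6) | 52
      = 0x580000 | 0x005000 | 0x000540 | 0x000034
      = 0x585574
Bytes: (v>>16)&0xFF=58, (v>>8)&0xFF=55, v&0xFF=74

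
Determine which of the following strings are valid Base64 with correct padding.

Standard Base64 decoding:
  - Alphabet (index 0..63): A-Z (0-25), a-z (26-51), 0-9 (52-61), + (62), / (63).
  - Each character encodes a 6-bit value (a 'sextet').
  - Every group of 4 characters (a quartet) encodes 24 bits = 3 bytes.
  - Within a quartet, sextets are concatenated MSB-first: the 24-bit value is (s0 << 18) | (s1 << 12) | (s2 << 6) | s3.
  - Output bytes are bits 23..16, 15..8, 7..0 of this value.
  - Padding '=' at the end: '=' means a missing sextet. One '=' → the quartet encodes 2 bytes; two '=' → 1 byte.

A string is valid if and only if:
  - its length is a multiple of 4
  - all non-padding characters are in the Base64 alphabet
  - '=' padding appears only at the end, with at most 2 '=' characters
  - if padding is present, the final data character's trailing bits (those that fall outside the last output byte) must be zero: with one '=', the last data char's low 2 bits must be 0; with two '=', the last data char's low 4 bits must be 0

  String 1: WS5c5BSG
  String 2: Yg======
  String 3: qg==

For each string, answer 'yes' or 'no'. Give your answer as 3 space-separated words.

String 1: 'WS5c5BSG' → valid
String 2: 'Yg======' → invalid (6 pad chars (max 2))
String 3: 'qg==' → valid

Answer: yes no yes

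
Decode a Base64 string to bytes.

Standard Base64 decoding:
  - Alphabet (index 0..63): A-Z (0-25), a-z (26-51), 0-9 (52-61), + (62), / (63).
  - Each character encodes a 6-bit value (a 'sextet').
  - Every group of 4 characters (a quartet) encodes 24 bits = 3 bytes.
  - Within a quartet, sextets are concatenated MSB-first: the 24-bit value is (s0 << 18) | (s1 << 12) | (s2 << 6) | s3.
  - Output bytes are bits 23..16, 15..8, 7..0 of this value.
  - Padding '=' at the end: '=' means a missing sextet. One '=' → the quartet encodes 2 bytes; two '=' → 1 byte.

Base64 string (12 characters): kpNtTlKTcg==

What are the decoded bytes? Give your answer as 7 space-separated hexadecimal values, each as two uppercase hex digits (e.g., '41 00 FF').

Answer: 92 93 6D 4E 52 93 72

Derivation:
After char 0 ('k'=36): chars_in_quartet=1 acc=0x24 bytes_emitted=0
After char 1 ('p'=41): chars_in_quartet=2 acc=0x929 bytes_emitted=0
After char 2 ('N'=13): chars_in_quartet=3 acc=0x24A4D bytes_emitted=0
After char 3 ('t'=45): chars_in_quartet=4 acc=0x92936D -> emit 92 93 6D, reset; bytes_emitted=3
After char 4 ('T'=19): chars_in_quartet=1 acc=0x13 bytes_emitted=3
After char 5 ('l'=37): chars_in_quartet=2 acc=0x4E5 bytes_emitted=3
After char 6 ('K'=10): chars_in_quartet=3 acc=0x1394A bytes_emitted=3
After char 7 ('T'=19): chars_in_quartet=4 acc=0x4E5293 -> emit 4E 52 93, reset; bytes_emitted=6
After char 8 ('c'=28): chars_in_quartet=1 acc=0x1C bytes_emitted=6
After char 9 ('g'=32): chars_in_quartet=2 acc=0x720 bytes_emitted=6
Padding '==': partial quartet acc=0x720 -> emit 72; bytes_emitted=7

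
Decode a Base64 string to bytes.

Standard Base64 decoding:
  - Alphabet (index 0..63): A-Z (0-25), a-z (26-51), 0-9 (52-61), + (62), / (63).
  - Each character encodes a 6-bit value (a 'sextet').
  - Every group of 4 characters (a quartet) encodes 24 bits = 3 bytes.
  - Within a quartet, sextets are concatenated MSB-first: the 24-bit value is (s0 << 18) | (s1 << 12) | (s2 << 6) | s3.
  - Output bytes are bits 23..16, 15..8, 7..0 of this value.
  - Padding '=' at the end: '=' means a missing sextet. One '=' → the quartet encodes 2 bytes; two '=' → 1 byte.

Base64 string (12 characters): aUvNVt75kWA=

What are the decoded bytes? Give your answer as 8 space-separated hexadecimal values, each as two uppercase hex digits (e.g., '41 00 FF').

After char 0 ('a'=26): chars_in_quartet=1 acc=0x1A bytes_emitted=0
After char 1 ('U'=20): chars_in_quartet=2 acc=0x694 bytes_emitted=0
After char 2 ('v'=47): chars_in_quartet=3 acc=0x1A52F bytes_emitted=0
After char 3 ('N'=13): chars_in_quartet=4 acc=0x694BCD -> emit 69 4B CD, reset; bytes_emitted=3
After char 4 ('V'=21): chars_in_quartet=1 acc=0x15 bytes_emitted=3
After char 5 ('t'=45): chars_in_quartet=2 acc=0x56D bytes_emitted=3
After char 6 ('7'=59): chars_in_quartet=3 acc=0x15B7B bytes_emitted=3
After char 7 ('5'=57): chars_in_quartet=4 acc=0x56DEF9 -> emit 56 DE F9, reset; bytes_emitted=6
After char 8 ('k'=36): chars_in_quartet=1 acc=0x24 bytes_emitted=6
After char 9 ('W'=22): chars_in_quartet=2 acc=0x916 bytes_emitted=6
After char 10 ('A'=0): chars_in_quartet=3 acc=0x24580 bytes_emitted=6
Padding '=': partial quartet acc=0x24580 -> emit 91 60; bytes_emitted=8

Answer: 69 4B CD 56 DE F9 91 60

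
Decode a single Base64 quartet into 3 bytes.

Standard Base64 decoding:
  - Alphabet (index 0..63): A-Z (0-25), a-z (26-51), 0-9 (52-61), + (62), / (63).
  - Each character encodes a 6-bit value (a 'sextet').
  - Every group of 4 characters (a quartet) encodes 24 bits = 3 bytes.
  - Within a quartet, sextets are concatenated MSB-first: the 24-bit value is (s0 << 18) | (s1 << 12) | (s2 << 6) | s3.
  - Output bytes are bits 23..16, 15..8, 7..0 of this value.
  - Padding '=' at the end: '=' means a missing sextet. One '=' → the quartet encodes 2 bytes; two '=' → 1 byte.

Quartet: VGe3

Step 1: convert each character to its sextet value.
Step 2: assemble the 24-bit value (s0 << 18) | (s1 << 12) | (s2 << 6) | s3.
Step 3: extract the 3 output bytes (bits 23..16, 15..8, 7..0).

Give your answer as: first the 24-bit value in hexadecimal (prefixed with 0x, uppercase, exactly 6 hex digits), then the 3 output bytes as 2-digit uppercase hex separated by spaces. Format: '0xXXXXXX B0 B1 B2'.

Sextets: V=21, G=6, e=30, 3=55
24-bit: (21<<18) | (6<<12) | (30<<6) | 55
      = 0x540000 | 0x006000 | 0x000780 | 0x000037
      = 0x5467B7
Bytes: (v>>16)&0xFF=54, (v>>8)&0xFF=67, v&0xFF=B7

Answer: 0x5467B7 54 67 B7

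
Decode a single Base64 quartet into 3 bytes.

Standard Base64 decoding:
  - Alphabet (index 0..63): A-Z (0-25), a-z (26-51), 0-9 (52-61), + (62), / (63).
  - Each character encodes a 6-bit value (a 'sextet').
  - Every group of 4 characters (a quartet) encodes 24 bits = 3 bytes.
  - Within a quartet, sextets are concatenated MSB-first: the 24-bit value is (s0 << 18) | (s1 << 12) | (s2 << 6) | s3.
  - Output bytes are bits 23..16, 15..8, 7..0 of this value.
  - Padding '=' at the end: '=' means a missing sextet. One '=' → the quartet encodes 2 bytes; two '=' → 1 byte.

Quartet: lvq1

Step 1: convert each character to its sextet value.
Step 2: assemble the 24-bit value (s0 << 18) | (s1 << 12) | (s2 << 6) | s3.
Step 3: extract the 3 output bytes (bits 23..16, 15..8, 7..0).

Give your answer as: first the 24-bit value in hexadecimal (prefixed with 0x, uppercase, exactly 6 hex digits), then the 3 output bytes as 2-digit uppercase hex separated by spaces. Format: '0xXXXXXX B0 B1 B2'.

Sextets: l=37, v=47, q=42, 1=53
24-bit: (37<<18) | (47<<12) | (42<<6) | 53
      = 0x940000 | 0x02F000 | 0x000A80 | 0x000035
      = 0x96FAB5
Bytes: (v>>16)&0xFF=96, (v>>8)&0xFF=FA, v&0xFF=B5

Answer: 0x96FAB5 96 FA B5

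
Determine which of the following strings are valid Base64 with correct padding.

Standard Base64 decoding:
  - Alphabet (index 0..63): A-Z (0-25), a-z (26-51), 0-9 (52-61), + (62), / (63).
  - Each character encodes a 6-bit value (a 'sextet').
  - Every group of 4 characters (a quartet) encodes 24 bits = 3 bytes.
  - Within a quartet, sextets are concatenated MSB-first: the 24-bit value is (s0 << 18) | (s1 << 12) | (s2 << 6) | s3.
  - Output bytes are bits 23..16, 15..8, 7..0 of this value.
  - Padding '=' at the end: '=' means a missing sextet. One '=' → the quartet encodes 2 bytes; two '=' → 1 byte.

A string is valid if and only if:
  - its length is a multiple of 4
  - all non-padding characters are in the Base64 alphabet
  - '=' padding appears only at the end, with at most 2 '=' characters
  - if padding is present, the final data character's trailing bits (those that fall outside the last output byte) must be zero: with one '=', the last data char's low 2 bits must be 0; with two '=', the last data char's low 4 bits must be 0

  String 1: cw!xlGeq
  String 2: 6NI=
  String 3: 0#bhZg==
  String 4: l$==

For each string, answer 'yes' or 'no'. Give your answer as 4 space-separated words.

String 1: 'cw!xlGeq' → invalid (bad char(s): ['!'])
String 2: '6NI=' → valid
String 3: '0#bhZg==' → invalid (bad char(s): ['#'])
String 4: 'l$==' → invalid (bad char(s): ['$'])

Answer: no yes no no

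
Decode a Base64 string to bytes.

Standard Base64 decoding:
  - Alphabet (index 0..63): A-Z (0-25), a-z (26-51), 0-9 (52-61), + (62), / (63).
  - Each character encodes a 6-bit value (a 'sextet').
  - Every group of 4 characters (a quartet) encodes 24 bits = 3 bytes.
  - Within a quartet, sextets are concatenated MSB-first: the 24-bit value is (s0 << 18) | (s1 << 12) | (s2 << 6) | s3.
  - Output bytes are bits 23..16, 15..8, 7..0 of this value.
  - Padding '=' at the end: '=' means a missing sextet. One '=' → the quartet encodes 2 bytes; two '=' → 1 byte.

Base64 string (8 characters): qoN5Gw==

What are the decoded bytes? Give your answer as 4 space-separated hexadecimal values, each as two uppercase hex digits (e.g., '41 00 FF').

After char 0 ('q'=42): chars_in_quartet=1 acc=0x2A bytes_emitted=0
After char 1 ('o'=40): chars_in_quartet=2 acc=0xAA8 bytes_emitted=0
After char 2 ('N'=13): chars_in_quartet=3 acc=0x2AA0D bytes_emitted=0
After char 3 ('5'=57): chars_in_quartet=4 acc=0xAA8379 -> emit AA 83 79, reset; bytes_emitted=3
After char 4 ('G'=6): chars_in_quartet=1 acc=0x6 bytes_emitted=3
After char 5 ('w'=48): chars_in_quartet=2 acc=0x1B0 bytes_emitted=3
Padding '==': partial quartet acc=0x1B0 -> emit 1B; bytes_emitted=4

Answer: AA 83 79 1B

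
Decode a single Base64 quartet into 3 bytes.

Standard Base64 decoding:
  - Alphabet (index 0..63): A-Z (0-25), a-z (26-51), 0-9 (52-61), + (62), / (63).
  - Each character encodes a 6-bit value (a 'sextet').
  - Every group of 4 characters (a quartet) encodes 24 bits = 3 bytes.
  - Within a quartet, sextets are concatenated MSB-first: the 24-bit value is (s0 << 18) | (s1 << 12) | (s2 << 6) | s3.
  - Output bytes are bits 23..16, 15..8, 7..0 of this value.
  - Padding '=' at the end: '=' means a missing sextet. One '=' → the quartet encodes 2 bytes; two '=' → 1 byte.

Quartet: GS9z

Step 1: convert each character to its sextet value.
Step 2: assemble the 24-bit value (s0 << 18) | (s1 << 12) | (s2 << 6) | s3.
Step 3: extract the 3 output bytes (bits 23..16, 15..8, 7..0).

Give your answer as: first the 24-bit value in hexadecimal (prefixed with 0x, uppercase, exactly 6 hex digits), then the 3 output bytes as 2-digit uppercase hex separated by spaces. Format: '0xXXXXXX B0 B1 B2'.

Sextets: G=6, S=18, 9=61, z=51
24-bit: (6<<18) | (18<<12) | (61<<6) | 51
      = 0x180000 | 0x012000 | 0x000F40 | 0x000033
      = 0x192F73
Bytes: (v>>16)&0xFF=19, (v>>8)&0xFF=2F, v&0xFF=73

Answer: 0x192F73 19 2F 73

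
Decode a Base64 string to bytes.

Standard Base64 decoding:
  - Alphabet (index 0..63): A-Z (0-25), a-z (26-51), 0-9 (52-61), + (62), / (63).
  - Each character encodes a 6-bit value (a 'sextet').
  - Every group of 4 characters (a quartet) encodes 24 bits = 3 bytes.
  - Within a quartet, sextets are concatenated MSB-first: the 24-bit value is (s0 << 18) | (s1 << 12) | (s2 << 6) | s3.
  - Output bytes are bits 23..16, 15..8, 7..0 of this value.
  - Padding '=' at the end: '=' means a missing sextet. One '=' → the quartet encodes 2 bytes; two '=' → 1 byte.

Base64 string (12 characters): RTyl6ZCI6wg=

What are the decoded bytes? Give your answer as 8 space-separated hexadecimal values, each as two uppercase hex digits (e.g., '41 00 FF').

Answer: 45 3C A5 E9 90 88 EB 08

Derivation:
After char 0 ('R'=17): chars_in_quartet=1 acc=0x11 bytes_emitted=0
After char 1 ('T'=19): chars_in_quartet=2 acc=0x453 bytes_emitted=0
After char 2 ('y'=50): chars_in_quartet=3 acc=0x114F2 bytes_emitted=0
After char 3 ('l'=37): chars_in_quartet=4 acc=0x453CA5 -> emit 45 3C A5, reset; bytes_emitted=3
After char 4 ('6'=58): chars_in_quartet=1 acc=0x3A bytes_emitted=3
After char 5 ('Z'=25): chars_in_quartet=2 acc=0xE99 bytes_emitted=3
After char 6 ('C'=2): chars_in_quartet=3 acc=0x3A642 bytes_emitted=3
After char 7 ('I'=8): chars_in_quartet=4 acc=0xE99088 -> emit E9 90 88, reset; bytes_emitted=6
After char 8 ('6'=58): chars_in_quartet=1 acc=0x3A bytes_emitted=6
After char 9 ('w'=48): chars_in_quartet=2 acc=0xEB0 bytes_emitted=6
After char 10 ('g'=32): chars_in_quartet=3 acc=0x3AC20 bytes_emitted=6
Padding '=': partial quartet acc=0x3AC20 -> emit EB 08; bytes_emitted=8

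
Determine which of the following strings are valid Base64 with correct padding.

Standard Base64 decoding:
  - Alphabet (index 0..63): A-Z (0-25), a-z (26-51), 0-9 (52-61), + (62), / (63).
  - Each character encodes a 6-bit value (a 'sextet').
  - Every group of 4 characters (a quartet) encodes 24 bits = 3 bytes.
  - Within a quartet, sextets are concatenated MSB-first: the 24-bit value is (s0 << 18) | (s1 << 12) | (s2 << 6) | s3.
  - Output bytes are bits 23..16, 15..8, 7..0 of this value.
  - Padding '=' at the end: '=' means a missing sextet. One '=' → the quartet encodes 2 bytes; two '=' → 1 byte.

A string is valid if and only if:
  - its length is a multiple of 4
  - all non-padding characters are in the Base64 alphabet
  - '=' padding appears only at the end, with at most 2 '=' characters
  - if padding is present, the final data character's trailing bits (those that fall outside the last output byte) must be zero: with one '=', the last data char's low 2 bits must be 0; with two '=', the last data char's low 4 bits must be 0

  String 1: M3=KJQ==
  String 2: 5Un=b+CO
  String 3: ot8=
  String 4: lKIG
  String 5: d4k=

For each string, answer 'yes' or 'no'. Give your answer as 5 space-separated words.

Answer: no no yes yes yes

Derivation:
String 1: 'M3=KJQ==' → invalid (bad char(s): ['=']; '=' in middle)
String 2: '5Un=b+CO' → invalid (bad char(s): ['=']; '=' in middle)
String 3: 'ot8=' → valid
String 4: 'lKIG' → valid
String 5: 'd4k=' → valid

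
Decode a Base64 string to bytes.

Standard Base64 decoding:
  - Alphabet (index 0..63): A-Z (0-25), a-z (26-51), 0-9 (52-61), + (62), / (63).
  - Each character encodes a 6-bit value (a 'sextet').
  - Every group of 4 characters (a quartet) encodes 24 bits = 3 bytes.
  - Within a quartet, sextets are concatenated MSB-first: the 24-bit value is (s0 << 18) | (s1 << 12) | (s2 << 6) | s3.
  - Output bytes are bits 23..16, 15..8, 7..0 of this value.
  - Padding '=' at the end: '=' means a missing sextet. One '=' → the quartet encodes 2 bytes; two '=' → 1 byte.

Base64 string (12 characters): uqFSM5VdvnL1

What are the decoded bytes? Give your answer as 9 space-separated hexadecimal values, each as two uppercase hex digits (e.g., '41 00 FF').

After char 0 ('u'=46): chars_in_quartet=1 acc=0x2E bytes_emitted=0
After char 1 ('q'=42): chars_in_quartet=2 acc=0xBAA bytes_emitted=0
After char 2 ('F'=5): chars_in_quartet=3 acc=0x2EA85 bytes_emitted=0
After char 3 ('S'=18): chars_in_quartet=4 acc=0xBAA152 -> emit BA A1 52, reset; bytes_emitted=3
After char 4 ('M'=12): chars_in_quartet=1 acc=0xC bytes_emitted=3
After char 5 ('5'=57): chars_in_quartet=2 acc=0x339 bytes_emitted=3
After char 6 ('V'=21): chars_in_quartet=3 acc=0xCE55 bytes_emitted=3
After char 7 ('d'=29): chars_in_quartet=4 acc=0x33955D -> emit 33 95 5D, reset; bytes_emitted=6
After char 8 ('v'=47): chars_in_quartet=1 acc=0x2F bytes_emitted=6
After char 9 ('n'=39): chars_in_quartet=2 acc=0xBE7 bytes_emitted=6
After char 10 ('L'=11): chars_in_quartet=3 acc=0x2F9CB bytes_emitted=6
After char 11 ('1'=53): chars_in_quartet=4 acc=0xBE72F5 -> emit BE 72 F5, reset; bytes_emitted=9

Answer: BA A1 52 33 95 5D BE 72 F5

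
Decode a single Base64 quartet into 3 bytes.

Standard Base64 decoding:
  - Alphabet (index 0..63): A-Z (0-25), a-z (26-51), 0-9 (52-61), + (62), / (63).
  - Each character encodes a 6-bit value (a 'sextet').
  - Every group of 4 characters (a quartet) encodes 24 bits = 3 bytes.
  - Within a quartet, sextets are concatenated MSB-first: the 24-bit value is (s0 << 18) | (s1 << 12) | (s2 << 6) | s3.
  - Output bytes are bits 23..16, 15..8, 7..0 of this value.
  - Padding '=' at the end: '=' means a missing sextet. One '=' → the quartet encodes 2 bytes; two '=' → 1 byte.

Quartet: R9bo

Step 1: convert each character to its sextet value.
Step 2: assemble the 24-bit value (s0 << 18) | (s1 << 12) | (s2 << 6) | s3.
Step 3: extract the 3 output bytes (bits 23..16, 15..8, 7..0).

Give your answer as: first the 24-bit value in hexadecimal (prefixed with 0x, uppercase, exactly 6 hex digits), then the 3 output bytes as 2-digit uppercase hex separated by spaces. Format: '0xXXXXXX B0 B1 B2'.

Sextets: R=17, 9=61, b=27, o=40
24-bit: (17<<18) | (61<<12) | (27<<6) | 40
      = 0x440000 | 0x03D000 | 0x0006C0 | 0x000028
      = 0x47D6E8
Bytes: (v>>16)&0xFF=47, (v>>8)&0xFF=D6, v&0xFF=E8

Answer: 0x47D6E8 47 D6 E8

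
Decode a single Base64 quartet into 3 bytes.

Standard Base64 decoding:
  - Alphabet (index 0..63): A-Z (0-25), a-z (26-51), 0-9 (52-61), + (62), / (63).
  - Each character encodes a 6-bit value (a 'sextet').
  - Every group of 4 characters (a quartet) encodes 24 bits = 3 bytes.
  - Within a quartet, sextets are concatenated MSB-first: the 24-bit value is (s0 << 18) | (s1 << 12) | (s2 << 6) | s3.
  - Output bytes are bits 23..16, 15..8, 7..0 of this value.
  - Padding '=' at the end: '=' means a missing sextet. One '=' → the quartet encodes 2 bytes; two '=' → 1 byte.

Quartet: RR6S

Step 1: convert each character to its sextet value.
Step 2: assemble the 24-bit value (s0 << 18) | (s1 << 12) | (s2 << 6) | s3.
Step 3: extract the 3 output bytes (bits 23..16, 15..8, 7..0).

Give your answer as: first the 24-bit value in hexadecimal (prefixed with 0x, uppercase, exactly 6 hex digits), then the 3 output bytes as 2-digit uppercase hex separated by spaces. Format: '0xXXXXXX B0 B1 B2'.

Answer: 0x451E92 45 1E 92

Derivation:
Sextets: R=17, R=17, 6=58, S=18
24-bit: (17<<18) | (17<<12) | (58<<6) | 18
      = 0x440000 | 0x011000 | 0x000E80 | 0x000012
      = 0x451E92
Bytes: (v>>16)&0xFF=45, (v>>8)&0xFF=1E, v&0xFF=92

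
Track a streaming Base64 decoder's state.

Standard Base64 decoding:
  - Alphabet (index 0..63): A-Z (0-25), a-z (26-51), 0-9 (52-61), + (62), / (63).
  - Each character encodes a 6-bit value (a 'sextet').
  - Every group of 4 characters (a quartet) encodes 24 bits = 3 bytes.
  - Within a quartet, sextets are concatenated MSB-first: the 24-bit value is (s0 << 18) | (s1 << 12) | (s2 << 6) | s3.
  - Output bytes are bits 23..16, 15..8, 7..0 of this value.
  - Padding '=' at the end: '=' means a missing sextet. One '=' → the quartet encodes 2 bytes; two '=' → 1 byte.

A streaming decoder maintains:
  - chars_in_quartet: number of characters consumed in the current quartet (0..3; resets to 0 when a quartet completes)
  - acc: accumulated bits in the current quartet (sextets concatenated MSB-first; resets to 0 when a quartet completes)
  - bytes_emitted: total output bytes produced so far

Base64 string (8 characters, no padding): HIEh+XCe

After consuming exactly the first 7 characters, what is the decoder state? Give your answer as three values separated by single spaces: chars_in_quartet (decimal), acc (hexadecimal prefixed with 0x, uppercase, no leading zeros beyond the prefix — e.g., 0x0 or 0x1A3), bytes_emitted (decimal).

After char 0 ('H'=7): chars_in_quartet=1 acc=0x7 bytes_emitted=0
After char 1 ('I'=8): chars_in_quartet=2 acc=0x1C8 bytes_emitted=0
After char 2 ('E'=4): chars_in_quartet=3 acc=0x7204 bytes_emitted=0
After char 3 ('h'=33): chars_in_quartet=4 acc=0x1C8121 -> emit 1C 81 21, reset; bytes_emitted=3
After char 4 ('+'=62): chars_in_quartet=1 acc=0x3E bytes_emitted=3
After char 5 ('X'=23): chars_in_quartet=2 acc=0xF97 bytes_emitted=3
After char 6 ('C'=2): chars_in_quartet=3 acc=0x3E5C2 bytes_emitted=3

Answer: 3 0x3E5C2 3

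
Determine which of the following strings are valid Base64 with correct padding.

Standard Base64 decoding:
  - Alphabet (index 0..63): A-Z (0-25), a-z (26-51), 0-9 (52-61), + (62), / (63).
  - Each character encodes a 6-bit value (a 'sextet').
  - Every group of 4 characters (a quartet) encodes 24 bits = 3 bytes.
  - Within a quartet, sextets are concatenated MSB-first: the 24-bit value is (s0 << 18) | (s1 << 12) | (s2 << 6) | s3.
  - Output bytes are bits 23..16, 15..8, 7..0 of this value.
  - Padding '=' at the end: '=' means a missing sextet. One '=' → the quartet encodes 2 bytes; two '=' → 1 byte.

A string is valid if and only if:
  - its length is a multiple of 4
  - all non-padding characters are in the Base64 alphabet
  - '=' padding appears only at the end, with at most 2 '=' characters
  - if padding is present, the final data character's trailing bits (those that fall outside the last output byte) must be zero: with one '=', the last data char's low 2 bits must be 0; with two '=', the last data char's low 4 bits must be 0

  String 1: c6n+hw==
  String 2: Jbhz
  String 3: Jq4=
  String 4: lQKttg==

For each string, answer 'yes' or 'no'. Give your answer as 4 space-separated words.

Answer: yes yes yes yes

Derivation:
String 1: 'c6n+hw==' → valid
String 2: 'Jbhz' → valid
String 3: 'Jq4=' → valid
String 4: 'lQKttg==' → valid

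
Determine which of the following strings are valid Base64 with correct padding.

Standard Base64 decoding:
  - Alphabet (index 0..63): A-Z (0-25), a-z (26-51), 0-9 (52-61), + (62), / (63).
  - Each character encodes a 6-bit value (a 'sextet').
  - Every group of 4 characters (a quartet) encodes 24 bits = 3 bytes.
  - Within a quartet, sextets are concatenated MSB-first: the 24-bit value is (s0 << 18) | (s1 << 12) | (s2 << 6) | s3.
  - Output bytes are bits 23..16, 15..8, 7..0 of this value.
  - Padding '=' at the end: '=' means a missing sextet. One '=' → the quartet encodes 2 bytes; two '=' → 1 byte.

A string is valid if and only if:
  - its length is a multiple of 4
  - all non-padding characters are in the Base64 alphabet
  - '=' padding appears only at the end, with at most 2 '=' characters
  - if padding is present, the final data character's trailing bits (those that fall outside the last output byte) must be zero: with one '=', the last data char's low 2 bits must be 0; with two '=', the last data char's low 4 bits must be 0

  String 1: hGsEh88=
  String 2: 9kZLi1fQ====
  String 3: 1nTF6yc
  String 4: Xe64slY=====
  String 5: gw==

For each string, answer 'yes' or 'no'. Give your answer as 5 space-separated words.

Answer: yes no no no yes

Derivation:
String 1: 'hGsEh88=' → valid
String 2: '9kZLi1fQ====' → invalid (4 pad chars (max 2))
String 3: '1nTF6yc' → invalid (len=7 not mult of 4)
String 4: 'Xe64slY=====' → invalid (5 pad chars (max 2))
String 5: 'gw==' → valid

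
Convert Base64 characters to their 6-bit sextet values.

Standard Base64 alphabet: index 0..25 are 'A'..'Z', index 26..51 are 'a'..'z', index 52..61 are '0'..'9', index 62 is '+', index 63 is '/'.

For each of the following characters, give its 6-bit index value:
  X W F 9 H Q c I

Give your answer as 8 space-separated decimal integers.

'X': A..Z range, ord('X') − ord('A') = 23
'W': A..Z range, ord('W') − ord('A') = 22
'F': A..Z range, ord('F') − ord('A') = 5
'9': 0..9 range, 52 + ord('9') − ord('0') = 61
'H': A..Z range, ord('H') − ord('A') = 7
'Q': A..Z range, ord('Q') − ord('A') = 16
'c': a..z range, 26 + ord('c') − ord('a') = 28
'I': A..Z range, ord('I') − ord('A') = 8

Answer: 23 22 5 61 7 16 28 8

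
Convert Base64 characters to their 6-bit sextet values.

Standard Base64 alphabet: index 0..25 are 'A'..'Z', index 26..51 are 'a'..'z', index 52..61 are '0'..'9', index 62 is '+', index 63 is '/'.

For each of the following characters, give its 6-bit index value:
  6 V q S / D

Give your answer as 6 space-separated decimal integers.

'6': 0..9 range, 52 + ord('6') − ord('0') = 58
'V': A..Z range, ord('V') − ord('A') = 21
'q': a..z range, 26 + ord('q') − ord('a') = 42
'S': A..Z range, ord('S') − ord('A') = 18
'/': index 63
'D': A..Z range, ord('D') − ord('A') = 3

Answer: 58 21 42 18 63 3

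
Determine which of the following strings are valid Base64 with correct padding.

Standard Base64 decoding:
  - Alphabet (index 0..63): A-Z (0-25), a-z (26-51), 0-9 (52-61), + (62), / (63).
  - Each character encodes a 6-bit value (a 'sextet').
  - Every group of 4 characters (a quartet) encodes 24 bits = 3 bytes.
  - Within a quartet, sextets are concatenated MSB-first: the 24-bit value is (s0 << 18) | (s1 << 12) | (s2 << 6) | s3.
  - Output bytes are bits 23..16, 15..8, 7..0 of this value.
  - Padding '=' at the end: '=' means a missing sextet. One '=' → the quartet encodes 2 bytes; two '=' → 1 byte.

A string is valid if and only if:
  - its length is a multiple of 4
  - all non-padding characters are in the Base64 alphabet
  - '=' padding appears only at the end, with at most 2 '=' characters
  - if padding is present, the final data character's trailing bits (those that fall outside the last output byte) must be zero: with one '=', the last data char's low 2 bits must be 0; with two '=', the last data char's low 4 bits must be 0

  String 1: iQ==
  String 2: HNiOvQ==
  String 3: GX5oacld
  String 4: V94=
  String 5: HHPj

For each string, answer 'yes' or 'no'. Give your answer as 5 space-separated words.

Answer: yes yes yes yes yes

Derivation:
String 1: 'iQ==' → valid
String 2: 'HNiOvQ==' → valid
String 3: 'GX5oacld' → valid
String 4: 'V94=' → valid
String 5: 'HHPj' → valid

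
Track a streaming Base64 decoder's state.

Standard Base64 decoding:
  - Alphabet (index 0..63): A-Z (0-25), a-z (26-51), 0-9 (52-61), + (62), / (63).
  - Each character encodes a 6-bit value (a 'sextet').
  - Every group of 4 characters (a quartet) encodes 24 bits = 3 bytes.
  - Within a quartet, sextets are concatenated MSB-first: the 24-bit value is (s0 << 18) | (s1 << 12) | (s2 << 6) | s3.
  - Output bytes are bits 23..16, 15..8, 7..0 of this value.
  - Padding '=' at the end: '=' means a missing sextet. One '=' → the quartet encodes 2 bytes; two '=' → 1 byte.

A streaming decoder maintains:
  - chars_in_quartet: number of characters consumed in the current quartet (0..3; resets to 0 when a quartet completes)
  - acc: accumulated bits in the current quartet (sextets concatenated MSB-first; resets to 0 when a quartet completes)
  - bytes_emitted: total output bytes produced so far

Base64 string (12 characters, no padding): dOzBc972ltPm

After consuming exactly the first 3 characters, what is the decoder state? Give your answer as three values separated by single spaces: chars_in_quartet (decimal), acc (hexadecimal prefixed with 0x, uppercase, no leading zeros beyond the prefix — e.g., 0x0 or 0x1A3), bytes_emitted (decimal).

Answer: 3 0x1D3B3 0

Derivation:
After char 0 ('d'=29): chars_in_quartet=1 acc=0x1D bytes_emitted=0
After char 1 ('O'=14): chars_in_quartet=2 acc=0x74E bytes_emitted=0
After char 2 ('z'=51): chars_in_quartet=3 acc=0x1D3B3 bytes_emitted=0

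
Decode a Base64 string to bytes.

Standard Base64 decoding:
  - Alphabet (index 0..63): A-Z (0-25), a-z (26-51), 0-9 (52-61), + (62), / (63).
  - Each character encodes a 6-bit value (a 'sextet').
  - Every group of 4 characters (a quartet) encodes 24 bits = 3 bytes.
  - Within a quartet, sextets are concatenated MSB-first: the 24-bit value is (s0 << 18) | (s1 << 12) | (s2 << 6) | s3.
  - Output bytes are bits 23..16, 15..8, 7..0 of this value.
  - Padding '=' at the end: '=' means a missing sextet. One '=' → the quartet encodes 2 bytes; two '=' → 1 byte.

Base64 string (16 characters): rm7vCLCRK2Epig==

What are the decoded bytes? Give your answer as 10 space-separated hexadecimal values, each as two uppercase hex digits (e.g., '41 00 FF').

Answer: AE 6E EF 08 B0 91 2B 61 29 8A

Derivation:
After char 0 ('r'=43): chars_in_quartet=1 acc=0x2B bytes_emitted=0
After char 1 ('m'=38): chars_in_quartet=2 acc=0xAE6 bytes_emitted=0
After char 2 ('7'=59): chars_in_quartet=3 acc=0x2B9BB bytes_emitted=0
After char 3 ('v'=47): chars_in_quartet=4 acc=0xAE6EEF -> emit AE 6E EF, reset; bytes_emitted=3
After char 4 ('C'=2): chars_in_quartet=1 acc=0x2 bytes_emitted=3
After char 5 ('L'=11): chars_in_quartet=2 acc=0x8B bytes_emitted=3
After char 6 ('C'=2): chars_in_quartet=3 acc=0x22C2 bytes_emitted=3
After char 7 ('R'=17): chars_in_quartet=4 acc=0x8B091 -> emit 08 B0 91, reset; bytes_emitted=6
After char 8 ('K'=10): chars_in_quartet=1 acc=0xA bytes_emitted=6
After char 9 ('2'=54): chars_in_quartet=2 acc=0x2B6 bytes_emitted=6
After char 10 ('E'=4): chars_in_quartet=3 acc=0xAD84 bytes_emitted=6
After char 11 ('p'=41): chars_in_quartet=4 acc=0x2B6129 -> emit 2B 61 29, reset; bytes_emitted=9
After char 12 ('i'=34): chars_in_quartet=1 acc=0x22 bytes_emitted=9
After char 13 ('g'=32): chars_in_quartet=2 acc=0x8A0 bytes_emitted=9
Padding '==': partial quartet acc=0x8A0 -> emit 8A; bytes_emitted=10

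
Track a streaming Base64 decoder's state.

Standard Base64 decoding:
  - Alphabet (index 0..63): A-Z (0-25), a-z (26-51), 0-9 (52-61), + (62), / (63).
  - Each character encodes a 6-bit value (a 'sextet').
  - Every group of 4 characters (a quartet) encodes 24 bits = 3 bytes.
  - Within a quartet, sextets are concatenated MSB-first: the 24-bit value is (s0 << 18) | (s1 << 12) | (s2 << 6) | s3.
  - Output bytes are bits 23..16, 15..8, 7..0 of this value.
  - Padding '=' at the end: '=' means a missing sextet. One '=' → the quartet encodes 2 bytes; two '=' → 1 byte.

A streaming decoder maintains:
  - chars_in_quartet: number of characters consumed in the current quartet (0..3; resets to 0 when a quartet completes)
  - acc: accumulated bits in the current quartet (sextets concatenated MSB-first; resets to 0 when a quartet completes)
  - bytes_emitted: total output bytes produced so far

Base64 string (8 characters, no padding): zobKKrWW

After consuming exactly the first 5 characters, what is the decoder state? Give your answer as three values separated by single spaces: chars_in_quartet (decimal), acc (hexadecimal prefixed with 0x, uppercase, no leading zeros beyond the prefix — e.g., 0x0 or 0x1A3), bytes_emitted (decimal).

After char 0 ('z'=51): chars_in_quartet=1 acc=0x33 bytes_emitted=0
After char 1 ('o'=40): chars_in_quartet=2 acc=0xCE8 bytes_emitted=0
After char 2 ('b'=27): chars_in_quartet=3 acc=0x33A1B bytes_emitted=0
After char 3 ('K'=10): chars_in_quartet=4 acc=0xCE86CA -> emit CE 86 CA, reset; bytes_emitted=3
After char 4 ('K'=10): chars_in_quartet=1 acc=0xA bytes_emitted=3

Answer: 1 0xA 3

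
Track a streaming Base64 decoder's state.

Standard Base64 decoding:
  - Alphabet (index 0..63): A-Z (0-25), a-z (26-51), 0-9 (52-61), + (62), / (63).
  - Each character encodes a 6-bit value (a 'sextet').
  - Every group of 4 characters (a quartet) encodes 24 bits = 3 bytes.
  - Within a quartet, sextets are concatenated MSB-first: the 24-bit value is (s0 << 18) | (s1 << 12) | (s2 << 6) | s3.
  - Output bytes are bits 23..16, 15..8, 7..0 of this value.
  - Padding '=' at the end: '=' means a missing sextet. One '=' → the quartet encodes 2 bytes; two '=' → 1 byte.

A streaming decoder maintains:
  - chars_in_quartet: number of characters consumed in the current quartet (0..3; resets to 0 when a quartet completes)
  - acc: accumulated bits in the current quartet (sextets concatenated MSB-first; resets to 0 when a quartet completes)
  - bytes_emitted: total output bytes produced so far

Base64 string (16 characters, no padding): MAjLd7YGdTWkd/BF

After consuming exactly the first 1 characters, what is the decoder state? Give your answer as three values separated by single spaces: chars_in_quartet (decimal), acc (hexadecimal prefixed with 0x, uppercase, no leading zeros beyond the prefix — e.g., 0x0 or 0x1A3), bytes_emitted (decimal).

Answer: 1 0xC 0

Derivation:
After char 0 ('M'=12): chars_in_quartet=1 acc=0xC bytes_emitted=0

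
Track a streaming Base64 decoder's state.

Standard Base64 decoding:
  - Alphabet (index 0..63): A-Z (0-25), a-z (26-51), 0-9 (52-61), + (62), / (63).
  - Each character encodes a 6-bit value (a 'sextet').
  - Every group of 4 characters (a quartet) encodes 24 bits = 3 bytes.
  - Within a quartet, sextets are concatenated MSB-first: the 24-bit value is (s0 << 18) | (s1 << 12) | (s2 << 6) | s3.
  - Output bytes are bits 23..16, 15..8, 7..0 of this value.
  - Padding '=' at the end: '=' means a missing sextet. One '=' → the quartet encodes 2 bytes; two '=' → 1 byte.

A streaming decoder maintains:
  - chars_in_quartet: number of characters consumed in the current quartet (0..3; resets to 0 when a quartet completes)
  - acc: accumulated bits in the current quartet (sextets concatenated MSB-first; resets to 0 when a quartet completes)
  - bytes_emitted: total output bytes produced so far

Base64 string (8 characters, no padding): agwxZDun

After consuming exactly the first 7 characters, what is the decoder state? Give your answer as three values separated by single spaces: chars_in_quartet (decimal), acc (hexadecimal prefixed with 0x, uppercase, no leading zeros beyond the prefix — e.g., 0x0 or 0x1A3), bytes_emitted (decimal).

Answer: 3 0x190EE 3

Derivation:
After char 0 ('a'=26): chars_in_quartet=1 acc=0x1A bytes_emitted=0
After char 1 ('g'=32): chars_in_quartet=2 acc=0x6A0 bytes_emitted=0
After char 2 ('w'=48): chars_in_quartet=3 acc=0x1A830 bytes_emitted=0
After char 3 ('x'=49): chars_in_quartet=4 acc=0x6A0C31 -> emit 6A 0C 31, reset; bytes_emitted=3
After char 4 ('Z'=25): chars_in_quartet=1 acc=0x19 bytes_emitted=3
After char 5 ('D'=3): chars_in_quartet=2 acc=0x643 bytes_emitted=3
After char 6 ('u'=46): chars_in_quartet=3 acc=0x190EE bytes_emitted=3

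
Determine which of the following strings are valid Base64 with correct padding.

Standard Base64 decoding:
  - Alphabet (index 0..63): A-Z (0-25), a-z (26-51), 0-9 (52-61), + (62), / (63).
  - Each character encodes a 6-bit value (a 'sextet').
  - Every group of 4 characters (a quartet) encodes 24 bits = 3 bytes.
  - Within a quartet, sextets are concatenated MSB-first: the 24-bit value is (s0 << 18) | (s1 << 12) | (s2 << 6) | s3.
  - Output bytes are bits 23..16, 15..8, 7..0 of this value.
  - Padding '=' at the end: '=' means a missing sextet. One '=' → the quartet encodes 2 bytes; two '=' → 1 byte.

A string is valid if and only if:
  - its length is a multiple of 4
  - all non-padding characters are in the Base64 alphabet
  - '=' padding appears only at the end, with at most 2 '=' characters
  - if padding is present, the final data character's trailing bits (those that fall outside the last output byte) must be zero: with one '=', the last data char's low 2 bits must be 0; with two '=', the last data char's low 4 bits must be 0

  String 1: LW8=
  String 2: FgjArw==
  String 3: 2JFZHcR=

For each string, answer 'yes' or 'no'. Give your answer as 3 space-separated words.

String 1: 'LW8=' → valid
String 2: 'FgjArw==' → valid
String 3: '2JFZHcR=' → invalid (bad trailing bits)

Answer: yes yes no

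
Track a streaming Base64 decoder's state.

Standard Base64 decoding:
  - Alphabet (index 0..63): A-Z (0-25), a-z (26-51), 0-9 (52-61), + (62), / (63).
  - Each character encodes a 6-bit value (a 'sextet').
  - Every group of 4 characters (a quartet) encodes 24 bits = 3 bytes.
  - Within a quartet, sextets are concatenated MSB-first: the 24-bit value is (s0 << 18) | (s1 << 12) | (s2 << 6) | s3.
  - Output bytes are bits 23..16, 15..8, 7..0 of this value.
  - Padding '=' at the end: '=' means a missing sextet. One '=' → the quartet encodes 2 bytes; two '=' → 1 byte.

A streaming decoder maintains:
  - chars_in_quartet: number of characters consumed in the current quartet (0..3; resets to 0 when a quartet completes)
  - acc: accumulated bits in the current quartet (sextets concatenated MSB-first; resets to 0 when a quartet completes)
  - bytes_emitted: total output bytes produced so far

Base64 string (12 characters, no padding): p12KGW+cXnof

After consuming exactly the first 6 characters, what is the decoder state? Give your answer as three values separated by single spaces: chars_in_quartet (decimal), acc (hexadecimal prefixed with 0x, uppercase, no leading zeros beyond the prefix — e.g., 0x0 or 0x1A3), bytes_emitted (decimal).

After char 0 ('p'=41): chars_in_quartet=1 acc=0x29 bytes_emitted=0
After char 1 ('1'=53): chars_in_quartet=2 acc=0xA75 bytes_emitted=0
After char 2 ('2'=54): chars_in_quartet=3 acc=0x29D76 bytes_emitted=0
After char 3 ('K'=10): chars_in_quartet=4 acc=0xA75D8A -> emit A7 5D 8A, reset; bytes_emitted=3
After char 4 ('G'=6): chars_in_quartet=1 acc=0x6 bytes_emitted=3
After char 5 ('W'=22): chars_in_quartet=2 acc=0x196 bytes_emitted=3

Answer: 2 0x196 3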